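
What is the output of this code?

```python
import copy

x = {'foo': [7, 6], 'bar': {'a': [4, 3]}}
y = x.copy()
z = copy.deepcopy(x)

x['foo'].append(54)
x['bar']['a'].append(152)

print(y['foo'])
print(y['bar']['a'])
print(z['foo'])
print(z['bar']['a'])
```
[7, 6, 54]
[4, 3, 152]
[7, 6]
[4, 3]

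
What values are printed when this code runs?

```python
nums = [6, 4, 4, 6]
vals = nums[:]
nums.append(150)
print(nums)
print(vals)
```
[6, 4, 4, 6, 150]
[6, 4, 4, 6]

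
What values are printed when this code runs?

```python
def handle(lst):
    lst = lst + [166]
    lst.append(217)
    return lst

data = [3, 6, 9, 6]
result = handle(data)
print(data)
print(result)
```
[3, 6, 9, 6]
[3, 6, 9, 6, 166, 217]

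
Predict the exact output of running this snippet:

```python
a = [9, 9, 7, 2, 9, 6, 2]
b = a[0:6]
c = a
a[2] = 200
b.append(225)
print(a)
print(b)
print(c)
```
[9, 9, 200, 2, 9, 6, 2]
[9, 9, 7, 2, 9, 6, 225]
[9, 9, 200, 2, 9, 6, 2]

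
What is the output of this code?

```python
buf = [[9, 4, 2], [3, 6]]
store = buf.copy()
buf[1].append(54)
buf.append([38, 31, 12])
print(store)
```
[[9, 4, 2], [3, 6, 54]]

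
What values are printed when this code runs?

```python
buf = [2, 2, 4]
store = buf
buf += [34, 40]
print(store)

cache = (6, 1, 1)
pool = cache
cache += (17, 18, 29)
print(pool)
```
[2, 2, 4, 34, 40]
(6, 1, 1)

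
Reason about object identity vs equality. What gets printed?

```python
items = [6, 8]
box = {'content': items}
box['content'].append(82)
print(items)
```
[6, 8, 82]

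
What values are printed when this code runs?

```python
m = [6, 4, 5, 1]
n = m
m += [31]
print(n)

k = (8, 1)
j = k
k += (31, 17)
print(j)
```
[6, 4, 5, 1, 31]
(8, 1)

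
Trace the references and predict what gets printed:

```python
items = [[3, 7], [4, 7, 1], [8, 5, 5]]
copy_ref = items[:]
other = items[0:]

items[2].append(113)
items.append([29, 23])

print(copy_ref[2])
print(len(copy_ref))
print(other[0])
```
[8, 5, 5, 113]
3
[3, 7]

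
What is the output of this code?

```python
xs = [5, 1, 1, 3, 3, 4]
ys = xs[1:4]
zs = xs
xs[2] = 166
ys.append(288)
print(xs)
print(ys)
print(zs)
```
[5, 1, 166, 3, 3, 4]
[1, 1, 3, 288]
[5, 1, 166, 3, 3, 4]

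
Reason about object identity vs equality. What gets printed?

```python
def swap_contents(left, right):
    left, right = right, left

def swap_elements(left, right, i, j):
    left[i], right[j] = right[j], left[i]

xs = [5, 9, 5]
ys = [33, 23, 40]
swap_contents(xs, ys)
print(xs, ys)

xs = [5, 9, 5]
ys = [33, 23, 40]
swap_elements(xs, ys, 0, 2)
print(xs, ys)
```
[5, 9, 5] [33, 23, 40]
[40, 9, 5] [33, 23, 5]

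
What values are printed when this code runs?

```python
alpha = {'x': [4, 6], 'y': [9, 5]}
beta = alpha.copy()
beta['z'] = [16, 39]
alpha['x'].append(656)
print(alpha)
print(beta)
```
{'x': [4, 6, 656], 'y': [9, 5]}
{'x': [4, 6, 656], 'y': [9, 5], 'z': [16, 39]}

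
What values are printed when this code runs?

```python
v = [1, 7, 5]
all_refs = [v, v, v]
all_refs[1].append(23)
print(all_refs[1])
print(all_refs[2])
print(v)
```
[1, 7, 5, 23]
[1, 7, 5, 23]
[1, 7, 5, 23]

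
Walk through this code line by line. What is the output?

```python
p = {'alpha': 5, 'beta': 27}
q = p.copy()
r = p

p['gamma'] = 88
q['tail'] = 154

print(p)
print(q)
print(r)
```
{'alpha': 5, 'beta': 27, 'gamma': 88}
{'alpha': 5, 'beta': 27, 'tail': 154}
{'alpha': 5, 'beta': 27, 'gamma': 88}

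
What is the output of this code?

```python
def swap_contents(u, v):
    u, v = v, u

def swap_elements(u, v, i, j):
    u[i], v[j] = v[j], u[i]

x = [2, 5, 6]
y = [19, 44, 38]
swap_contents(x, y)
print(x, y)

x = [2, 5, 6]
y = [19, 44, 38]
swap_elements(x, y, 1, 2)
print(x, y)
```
[2, 5, 6] [19, 44, 38]
[2, 38, 6] [19, 44, 5]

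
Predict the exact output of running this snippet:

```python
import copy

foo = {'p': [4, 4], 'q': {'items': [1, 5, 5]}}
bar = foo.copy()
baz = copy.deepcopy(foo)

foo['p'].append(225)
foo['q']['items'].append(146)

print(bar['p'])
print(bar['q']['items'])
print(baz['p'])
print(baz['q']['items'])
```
[4, 4, 225]
[1, 5, 5, 146]
[4, 4]
[1, 5, 5]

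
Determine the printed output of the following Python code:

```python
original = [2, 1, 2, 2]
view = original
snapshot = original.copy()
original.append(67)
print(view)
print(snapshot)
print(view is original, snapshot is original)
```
[2, 1, 2, 2, 67]
[2, 1, 2, 2]
True False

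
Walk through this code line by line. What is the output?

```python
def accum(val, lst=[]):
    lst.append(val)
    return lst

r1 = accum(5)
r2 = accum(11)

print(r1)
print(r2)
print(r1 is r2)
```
[5, 11]
[5, 11]
True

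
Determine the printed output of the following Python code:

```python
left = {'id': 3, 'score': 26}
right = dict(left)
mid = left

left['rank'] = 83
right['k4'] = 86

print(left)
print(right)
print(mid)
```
{'id': 3, 'score': 26, 'rank': 83}
{'id': 3, 'score': 26, 'k4': 86}
{'id': 3, 'score': 26, 'rank': 83}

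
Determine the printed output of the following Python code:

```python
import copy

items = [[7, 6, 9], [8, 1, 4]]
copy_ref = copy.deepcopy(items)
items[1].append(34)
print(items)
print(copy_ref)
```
[[7, 6, 9], [8, 1, 4, 34]]
[[7, 6, 9], [8, 1, 4]]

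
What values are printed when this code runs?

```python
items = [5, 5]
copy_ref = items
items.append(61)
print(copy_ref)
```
[5, 5, 61]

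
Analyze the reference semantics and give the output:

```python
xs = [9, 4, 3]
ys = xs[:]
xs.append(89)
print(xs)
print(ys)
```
[9, 4, 3, 89]
[9, 4, 3]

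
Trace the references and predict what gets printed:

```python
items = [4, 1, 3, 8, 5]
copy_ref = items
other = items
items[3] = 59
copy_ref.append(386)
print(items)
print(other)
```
[4, 1, 3, 59, 5, 386]
[4, 1, 3, 59, 5, 386]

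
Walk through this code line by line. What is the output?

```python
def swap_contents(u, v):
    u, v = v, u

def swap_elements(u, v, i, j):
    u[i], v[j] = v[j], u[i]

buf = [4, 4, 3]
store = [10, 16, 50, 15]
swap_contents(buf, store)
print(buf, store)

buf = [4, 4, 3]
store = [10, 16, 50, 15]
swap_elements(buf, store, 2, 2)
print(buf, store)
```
[4, 4, 3] [10, 16, 50, 15]
[4, 4, 50] [10, 16, 3, 15]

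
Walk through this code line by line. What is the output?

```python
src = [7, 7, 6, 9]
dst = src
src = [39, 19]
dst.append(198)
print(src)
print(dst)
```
[39, 19]
[7, 7, 6, 9, 198]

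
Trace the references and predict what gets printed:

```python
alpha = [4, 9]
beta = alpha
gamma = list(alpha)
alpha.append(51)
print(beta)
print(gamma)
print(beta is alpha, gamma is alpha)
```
[4, 9, 51]
[4, 9]
True False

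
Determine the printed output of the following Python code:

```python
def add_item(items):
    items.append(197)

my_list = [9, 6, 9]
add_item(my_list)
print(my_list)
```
[9, 6, 9, 197]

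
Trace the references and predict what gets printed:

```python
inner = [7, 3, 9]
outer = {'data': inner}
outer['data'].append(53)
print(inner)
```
[7, 3, 9, 53]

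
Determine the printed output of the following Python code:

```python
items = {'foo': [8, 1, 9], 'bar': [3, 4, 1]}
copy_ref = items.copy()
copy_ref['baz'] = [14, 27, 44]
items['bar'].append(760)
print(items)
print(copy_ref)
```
{'foo': [8, 1, 9], 'bar': [3, 4, 1, 760]}
{'foo': [8, 1, 9], 'bar': [3, 4, 1, 760], 'baz': [14, 27, 44]}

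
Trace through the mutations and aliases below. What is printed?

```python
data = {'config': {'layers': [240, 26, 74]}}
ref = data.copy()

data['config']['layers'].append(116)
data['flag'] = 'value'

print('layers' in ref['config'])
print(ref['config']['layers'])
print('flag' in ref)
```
True
[240, 26, 74, 116]
False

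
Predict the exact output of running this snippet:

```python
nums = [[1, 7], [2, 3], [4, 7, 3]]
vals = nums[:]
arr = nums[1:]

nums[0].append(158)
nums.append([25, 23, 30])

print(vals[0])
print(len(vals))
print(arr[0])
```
[1, 7, 158]
3
[2, 3]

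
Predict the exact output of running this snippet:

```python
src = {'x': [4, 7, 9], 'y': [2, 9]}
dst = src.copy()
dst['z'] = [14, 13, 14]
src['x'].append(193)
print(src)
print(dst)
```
{'x': [4, 7, 9, 193], 'y': [2, 9]}
{'x': [4, 7, 9, 193], 'y': [2, 9], 'z': [14, 13, 14]}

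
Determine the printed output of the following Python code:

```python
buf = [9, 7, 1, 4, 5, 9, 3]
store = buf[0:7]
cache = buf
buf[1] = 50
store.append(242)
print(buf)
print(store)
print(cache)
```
[9, 50, 1, 4, 5, 9, 3]
[9, 7, 1, 4, 5, 9, 3, 242]
[9, 50, 1, 4, 5, 9, 3]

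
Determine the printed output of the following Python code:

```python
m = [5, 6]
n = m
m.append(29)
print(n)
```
[5, 6, 29]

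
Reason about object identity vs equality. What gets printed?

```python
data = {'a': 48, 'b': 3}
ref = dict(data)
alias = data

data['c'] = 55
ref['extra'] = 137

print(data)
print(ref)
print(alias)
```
{'a': 48, 'b': 3, 'c': 55}
{'a': 48, 'b': 3, 'extra': 137}
{'a': 48, 'b': 3, 'c': 55}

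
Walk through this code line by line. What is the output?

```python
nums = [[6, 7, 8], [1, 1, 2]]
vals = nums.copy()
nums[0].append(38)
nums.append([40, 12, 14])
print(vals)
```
[[6, 7, 8, 38], [1, 1, 2]]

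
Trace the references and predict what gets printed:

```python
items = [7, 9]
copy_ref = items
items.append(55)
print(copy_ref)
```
[7, 9, 55]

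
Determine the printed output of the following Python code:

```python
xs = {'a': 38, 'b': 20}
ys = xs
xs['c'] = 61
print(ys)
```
{'a': 38, 'b': 20, 'c': 61}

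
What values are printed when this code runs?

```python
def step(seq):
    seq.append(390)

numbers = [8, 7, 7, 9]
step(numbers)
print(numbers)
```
[8, 7, 7, 9, 390]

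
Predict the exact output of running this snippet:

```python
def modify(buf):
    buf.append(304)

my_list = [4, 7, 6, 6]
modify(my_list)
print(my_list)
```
[4, 7, 6, 6, 304]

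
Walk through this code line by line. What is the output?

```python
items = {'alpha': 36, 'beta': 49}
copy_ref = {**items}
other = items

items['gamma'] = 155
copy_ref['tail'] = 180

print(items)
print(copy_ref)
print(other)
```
{'alpha': 36, 'beta': 49, 'gamma': 155}
{'alpha': 36, 'beta': 49, 'tail': 180}
{'alpha': 36, 'beta': 49, 'gamma': 155}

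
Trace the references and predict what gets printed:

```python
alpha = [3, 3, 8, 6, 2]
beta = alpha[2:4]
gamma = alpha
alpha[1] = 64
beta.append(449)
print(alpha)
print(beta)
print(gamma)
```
[3, 64, 8, 6, 2]
[8, 6, 449]
[3, 64, 8, 6, 2]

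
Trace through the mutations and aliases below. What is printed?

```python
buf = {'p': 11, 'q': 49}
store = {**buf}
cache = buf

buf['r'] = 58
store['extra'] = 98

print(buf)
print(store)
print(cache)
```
{'p': 11, 'q': 49, 'r': 58}
{'p': 11, 'q': 49, 'extra': 98}
{'p': 11, 'q': 49, 'r': 58}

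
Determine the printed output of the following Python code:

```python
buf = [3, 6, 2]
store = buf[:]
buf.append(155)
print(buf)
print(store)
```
[3, 6, 2, 155]
[3, 6, 2]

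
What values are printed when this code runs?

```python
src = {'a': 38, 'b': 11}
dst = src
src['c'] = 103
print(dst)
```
{'a': 38, 'b': 11, 'c': 103}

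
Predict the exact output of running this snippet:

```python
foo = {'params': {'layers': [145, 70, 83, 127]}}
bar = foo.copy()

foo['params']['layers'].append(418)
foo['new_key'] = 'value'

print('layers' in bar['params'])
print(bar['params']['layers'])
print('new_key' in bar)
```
True
[145, 70, 83, 127, 418]
False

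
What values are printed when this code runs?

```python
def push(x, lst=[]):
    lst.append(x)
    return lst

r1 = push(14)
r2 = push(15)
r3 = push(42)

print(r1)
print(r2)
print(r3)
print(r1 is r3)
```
[14, 15, 42]
[14, 15, 42]
[14, 15, 42]
True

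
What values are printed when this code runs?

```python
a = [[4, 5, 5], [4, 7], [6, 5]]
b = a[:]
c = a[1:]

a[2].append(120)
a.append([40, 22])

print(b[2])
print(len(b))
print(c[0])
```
[6, 5, 120]
3
[4, 7]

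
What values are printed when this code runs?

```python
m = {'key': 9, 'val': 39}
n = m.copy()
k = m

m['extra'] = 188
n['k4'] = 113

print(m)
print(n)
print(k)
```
{'key': 9, 'val': 39, 'extra': 188}
{'key': 9, 'val': 39, 'k4': 113}
{'key': 9, 'val': 39, 'extra': 188}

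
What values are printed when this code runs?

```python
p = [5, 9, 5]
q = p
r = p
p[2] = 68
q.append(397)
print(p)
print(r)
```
[5, 9, 68, 397]
[5, 9, 68, 397]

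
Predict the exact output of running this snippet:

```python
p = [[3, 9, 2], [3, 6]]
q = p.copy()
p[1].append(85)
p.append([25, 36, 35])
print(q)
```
[[3, 9, 2], [3, 6, 85]]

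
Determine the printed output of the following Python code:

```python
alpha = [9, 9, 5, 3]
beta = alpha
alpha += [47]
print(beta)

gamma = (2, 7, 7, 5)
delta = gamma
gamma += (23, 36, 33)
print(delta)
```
[9, 9, 5, 3, 47]
(2, 7, 7, 5)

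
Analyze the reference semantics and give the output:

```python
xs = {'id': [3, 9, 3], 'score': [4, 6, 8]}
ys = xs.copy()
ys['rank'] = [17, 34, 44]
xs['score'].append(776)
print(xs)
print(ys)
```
{'id': [3, 9, 3], 'score': [4, 6, 8, 776]}
{'id': [3, 9, 3], 'score': [4, 6, 8, 776], 'rank': [17, 34, 44]}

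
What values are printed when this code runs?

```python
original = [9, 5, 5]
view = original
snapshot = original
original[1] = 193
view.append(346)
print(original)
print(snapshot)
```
[9, 193, 5, 346]
[9, 193, 5, 346]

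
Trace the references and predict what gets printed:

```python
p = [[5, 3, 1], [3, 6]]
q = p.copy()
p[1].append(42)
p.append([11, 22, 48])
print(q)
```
[[5, 3, 1], [3, 6, 42]]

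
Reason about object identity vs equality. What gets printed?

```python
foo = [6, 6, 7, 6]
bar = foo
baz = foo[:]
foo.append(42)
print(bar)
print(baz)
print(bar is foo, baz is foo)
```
[6, 6, 7, 6, 42]
[6, 6, 7, 6]
True False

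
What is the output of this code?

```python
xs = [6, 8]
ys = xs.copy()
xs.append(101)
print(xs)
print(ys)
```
[6, 8, 101]
[6, 8]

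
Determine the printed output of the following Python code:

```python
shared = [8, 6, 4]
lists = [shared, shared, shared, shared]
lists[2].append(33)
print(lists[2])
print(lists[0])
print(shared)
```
[8, 6, 4, 33]
[8, 6, 4, 33]
[8, 6, 4, 33]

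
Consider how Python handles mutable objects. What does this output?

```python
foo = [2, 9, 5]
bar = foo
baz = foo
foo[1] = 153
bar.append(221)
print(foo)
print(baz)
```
[2, 153, 5, 221]
[2, 153, 5, 221]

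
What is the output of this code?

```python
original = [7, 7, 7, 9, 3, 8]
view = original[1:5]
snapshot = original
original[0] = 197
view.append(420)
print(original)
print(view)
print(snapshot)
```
[197, 7, 7, 9, 3, 8]
[7, 7, 9, 3, 420]
[197, 7, 7, 9, 3, 8]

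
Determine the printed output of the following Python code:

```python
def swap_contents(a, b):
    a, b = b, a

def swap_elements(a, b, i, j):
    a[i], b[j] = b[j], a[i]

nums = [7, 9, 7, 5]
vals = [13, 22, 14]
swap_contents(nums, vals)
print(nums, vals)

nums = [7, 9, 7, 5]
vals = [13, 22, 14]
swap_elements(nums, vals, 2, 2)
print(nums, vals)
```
[7, 9, 7, 5] [13, 22, 14]
[7, 9, 14, 5] [13, 22, 7]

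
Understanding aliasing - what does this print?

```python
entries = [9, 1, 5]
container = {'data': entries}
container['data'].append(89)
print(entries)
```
[9, 1, 5, 89]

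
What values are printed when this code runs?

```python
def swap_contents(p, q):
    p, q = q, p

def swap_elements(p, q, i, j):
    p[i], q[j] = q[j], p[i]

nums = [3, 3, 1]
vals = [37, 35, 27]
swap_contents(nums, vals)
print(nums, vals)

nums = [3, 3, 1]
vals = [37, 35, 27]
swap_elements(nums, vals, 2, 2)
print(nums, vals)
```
[3, 3, 1] [37, 35, 27]
[3, 3, 27] [37, 35, 1]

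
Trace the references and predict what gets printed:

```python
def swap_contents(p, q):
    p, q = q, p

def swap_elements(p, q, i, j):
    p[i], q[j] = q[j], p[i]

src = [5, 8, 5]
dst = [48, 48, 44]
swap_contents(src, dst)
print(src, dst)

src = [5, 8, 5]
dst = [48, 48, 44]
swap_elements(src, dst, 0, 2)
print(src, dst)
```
[5, 8, 5] [48, 48, 44]
[44, 8, 5] [48, 48, 5]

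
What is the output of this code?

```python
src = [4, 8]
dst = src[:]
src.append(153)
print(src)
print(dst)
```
[4, 8, 153]
[4, 8]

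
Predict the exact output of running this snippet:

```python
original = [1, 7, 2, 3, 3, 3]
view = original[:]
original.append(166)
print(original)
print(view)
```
[1, 7, 2, 3, 3, 3, 166]
[1, 7, 2, 3, 3, 3]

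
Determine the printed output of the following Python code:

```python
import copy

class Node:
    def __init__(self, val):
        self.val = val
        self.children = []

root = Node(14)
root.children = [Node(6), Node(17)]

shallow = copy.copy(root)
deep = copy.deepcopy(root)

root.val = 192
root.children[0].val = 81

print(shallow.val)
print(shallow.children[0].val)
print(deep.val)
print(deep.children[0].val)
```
14
81
14
6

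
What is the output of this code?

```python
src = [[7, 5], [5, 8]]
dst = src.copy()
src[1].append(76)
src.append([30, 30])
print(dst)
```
[[7, 5], [5, 8, 76]]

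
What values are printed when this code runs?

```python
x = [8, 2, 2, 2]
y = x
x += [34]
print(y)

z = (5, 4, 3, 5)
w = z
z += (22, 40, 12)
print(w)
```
[8, 2, 2, 2, 34]
(5, 4, 3, 5)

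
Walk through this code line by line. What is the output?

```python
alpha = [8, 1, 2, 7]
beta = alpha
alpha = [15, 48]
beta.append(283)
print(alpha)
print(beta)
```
[15, 48]
[8, 1, 2, 7, 283]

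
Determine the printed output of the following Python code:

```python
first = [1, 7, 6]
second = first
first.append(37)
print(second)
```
[1, 7, 6, 37]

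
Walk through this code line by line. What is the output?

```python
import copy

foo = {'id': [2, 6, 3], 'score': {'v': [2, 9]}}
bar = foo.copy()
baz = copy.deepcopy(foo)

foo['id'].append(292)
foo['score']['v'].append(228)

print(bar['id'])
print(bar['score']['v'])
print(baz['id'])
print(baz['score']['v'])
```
[2, 6, 3, 292]
[2, 9, 228]
[2, 6, 3]
[2, 9]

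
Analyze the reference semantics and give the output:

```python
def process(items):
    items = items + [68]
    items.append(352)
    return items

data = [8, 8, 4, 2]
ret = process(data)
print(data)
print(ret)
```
[8, 8, 4, 2]
[8, 8, 4, 2, 68, 352]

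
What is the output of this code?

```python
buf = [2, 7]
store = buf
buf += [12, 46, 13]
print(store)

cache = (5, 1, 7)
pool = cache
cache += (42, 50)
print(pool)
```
[2, 7, 12, 46, 13]
(5, 1, 7)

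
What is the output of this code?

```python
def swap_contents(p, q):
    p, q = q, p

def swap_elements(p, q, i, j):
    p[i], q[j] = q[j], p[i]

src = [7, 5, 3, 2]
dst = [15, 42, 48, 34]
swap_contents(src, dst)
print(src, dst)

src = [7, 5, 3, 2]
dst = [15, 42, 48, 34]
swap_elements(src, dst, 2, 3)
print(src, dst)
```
[7, 5, 3, 2] [15, 42, 48, 34]
[7, 5, 34, 2] [15, 42, 48, 3]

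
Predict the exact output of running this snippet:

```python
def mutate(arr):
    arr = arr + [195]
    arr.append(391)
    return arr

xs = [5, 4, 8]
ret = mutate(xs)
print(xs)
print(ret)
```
[5, 4, 8]
[5, 4, 8, 195, 391]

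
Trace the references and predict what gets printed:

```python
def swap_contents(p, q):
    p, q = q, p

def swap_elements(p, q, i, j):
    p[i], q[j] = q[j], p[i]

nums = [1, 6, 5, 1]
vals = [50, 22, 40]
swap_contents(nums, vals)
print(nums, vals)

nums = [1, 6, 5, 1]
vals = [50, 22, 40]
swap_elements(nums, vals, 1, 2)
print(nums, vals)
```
[1, 6, 5, 1] [50, 22, 40]
[1, 40, 5, 1] [50, 22, 6]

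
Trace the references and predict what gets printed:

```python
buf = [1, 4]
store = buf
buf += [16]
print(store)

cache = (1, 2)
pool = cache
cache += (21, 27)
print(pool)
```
[1, 4, 16]
(1, 2)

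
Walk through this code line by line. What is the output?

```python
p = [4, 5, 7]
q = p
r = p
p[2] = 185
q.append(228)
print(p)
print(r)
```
[4, 5, 185, 228]
[4, 5, 185, 228]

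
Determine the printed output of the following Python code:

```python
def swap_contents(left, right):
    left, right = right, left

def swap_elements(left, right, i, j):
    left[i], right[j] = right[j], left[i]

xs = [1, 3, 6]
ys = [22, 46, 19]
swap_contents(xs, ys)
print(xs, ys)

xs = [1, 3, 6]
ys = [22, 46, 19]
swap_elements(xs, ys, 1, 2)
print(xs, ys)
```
[1, 3, 6] [22, 46, 19]
[1, 19, 6] [22, 46, 3]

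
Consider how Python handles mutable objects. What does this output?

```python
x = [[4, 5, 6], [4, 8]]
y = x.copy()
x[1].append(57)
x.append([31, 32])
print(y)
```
[[4, 5, 6], [4, 8, 57]]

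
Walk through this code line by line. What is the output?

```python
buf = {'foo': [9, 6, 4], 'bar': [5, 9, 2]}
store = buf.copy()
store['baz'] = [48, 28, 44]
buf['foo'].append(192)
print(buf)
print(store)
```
{'foo': [9, 6, 4, 192], 'bar': [5, 9, 2]}
{'foo': [9, 6, 4, 192], 'bar': [5, 9, 2], 'baz': [48, 28, 44]}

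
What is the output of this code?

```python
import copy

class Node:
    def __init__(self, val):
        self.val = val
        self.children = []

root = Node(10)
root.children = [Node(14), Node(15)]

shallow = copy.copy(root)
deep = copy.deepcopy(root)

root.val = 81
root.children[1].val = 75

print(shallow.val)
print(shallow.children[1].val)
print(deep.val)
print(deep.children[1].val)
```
10
75
10
15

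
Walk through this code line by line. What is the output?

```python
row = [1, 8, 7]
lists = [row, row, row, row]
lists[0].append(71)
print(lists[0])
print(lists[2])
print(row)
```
[1, 8, 7, 71]
[1, 8, 7, 71]
[1, 8, 7, 71]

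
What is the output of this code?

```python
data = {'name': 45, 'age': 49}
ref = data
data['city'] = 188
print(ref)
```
{'name': 45, 'age': 49, 'city': 188}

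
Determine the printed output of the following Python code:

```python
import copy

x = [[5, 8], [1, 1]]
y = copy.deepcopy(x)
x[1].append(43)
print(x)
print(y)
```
[[5, 8], [1, 1, 43]]
[[5, 8], [1, 1]]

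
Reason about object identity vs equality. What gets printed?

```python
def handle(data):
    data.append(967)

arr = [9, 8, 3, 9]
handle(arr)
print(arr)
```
[9, 8, 3, 9, 967]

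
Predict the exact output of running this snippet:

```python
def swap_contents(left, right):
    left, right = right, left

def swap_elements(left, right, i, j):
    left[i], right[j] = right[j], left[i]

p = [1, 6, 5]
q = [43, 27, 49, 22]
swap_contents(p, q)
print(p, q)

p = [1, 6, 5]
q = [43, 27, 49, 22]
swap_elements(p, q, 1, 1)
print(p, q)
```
[1, 6, 5] [43, 27, 49, 22]
[1, 27, 5] [43, 6, 49, 22]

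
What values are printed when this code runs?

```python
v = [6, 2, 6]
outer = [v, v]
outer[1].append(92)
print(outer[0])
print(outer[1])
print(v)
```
[6, 2, 6, 92]
[6, 2, 6, 92]
[6, 2, 6, 92]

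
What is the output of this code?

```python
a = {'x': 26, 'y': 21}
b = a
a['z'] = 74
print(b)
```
{'x': 26, 'y': 21, 'z': 74}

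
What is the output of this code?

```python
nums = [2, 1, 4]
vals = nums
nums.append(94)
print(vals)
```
[2, 1, 4, 94]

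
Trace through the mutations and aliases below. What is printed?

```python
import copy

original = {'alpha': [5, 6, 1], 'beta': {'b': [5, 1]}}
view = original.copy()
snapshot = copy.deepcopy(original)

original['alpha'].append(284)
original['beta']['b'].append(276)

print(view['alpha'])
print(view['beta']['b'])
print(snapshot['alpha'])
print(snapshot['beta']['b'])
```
[5, 6, 1, 284]
[5, 1, 276]
[5, 6, 1]
[5, 1]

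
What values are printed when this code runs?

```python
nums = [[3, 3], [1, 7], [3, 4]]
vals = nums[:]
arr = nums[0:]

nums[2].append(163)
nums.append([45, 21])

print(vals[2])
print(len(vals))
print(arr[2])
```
[3, 4, 163]
3
[3, 4, 163]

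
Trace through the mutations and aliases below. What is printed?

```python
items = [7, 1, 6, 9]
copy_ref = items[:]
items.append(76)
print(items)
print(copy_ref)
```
[7, 1, 6, 9, 76]
[7, 1, 6, 9]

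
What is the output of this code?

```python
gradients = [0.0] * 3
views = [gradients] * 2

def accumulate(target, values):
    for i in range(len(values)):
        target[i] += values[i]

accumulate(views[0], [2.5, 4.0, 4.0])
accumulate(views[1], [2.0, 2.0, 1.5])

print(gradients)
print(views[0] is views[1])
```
[4.5, 6.0, 5.5]
True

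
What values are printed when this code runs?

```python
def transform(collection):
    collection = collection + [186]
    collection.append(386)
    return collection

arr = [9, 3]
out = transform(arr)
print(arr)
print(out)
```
[9, 3]
[9, 3, 186, 386]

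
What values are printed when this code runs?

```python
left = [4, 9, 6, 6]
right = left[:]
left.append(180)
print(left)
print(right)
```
[4, 9, 6, 6, 180]
[4, 9, 6, 6]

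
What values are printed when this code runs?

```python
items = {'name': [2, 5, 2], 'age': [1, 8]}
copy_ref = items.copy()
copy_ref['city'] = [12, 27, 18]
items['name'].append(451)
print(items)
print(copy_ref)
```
{'name': [2, 5, 2, 451], 'age': [1, 8]}
{'name': [2, 5, 2, 451], 'age': [1, 8], 'city': [12, 27, 18]}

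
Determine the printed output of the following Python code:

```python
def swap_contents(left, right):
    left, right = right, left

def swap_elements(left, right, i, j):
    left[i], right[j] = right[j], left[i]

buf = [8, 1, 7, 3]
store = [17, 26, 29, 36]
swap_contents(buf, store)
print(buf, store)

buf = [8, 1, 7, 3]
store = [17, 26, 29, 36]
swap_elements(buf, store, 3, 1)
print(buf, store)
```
[8, 1, 7, 3] [17, 26, 29, 36]
[8, 1, 7, 26] [17, 3, 29, 36]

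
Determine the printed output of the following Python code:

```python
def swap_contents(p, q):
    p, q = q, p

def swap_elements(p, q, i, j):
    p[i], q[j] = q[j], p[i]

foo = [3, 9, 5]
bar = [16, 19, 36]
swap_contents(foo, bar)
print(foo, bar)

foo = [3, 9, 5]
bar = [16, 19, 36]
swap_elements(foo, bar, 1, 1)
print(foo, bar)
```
[3, 9, 5] [16, 19, 36]
[3, 19, 5] [16, 9, 36]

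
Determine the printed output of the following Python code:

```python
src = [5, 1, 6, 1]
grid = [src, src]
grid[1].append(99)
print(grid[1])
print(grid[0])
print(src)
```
[5, 1, 6, 1, 99]
[5, 1, 6, 1, 99]
[5, 1, 6, 1, 99]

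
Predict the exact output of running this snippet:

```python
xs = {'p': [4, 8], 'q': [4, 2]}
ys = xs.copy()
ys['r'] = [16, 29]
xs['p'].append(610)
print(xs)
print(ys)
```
{'p': [4, 8, 610], 'q': [4, 2]}
{'p': [4, 8, 610], 'q': [4, 2], 'r': [16, 29]}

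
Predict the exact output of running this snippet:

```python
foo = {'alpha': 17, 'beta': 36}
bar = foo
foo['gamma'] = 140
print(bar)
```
{'alpha': 17, 'beta': 36, 'gamma': 140}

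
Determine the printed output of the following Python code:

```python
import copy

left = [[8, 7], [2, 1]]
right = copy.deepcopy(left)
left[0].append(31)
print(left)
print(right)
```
[[8, 7, 31], [2, 1]]
[[8, 7], [2, 1]]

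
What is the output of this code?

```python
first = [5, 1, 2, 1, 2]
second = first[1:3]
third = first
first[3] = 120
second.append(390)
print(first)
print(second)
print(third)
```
[5, 1, 2, 120, 2]
[1, 2, 390]
[5, 1, 2, 120, 2]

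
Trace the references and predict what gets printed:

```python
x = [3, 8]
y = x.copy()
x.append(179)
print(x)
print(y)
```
[3, 8, 179]
[3, 8]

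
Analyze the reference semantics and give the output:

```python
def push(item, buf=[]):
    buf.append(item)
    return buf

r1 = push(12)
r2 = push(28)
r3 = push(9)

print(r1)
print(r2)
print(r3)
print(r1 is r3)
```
[12, 28, 9]
[12, 28, 9]
[12, 28, 9]
True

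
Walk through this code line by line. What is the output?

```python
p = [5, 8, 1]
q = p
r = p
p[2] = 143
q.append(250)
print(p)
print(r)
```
[5, 8, 143, 250]
[5, 8, 143, 250]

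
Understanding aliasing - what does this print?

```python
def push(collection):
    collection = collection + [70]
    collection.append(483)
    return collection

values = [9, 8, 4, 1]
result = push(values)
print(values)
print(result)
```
[9, 8, 4, 1]
[9, 8, 4, 1, 70, 483]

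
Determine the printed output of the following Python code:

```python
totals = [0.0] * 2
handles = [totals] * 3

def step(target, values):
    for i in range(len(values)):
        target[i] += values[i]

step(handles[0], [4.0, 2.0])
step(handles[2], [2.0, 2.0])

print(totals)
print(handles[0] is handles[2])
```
[6.0, 4.0]
True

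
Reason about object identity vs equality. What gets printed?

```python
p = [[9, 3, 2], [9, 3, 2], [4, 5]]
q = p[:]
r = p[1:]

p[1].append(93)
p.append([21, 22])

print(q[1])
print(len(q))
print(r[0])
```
[9, 3, 2, 93]
3
[9, 3, 2, 93]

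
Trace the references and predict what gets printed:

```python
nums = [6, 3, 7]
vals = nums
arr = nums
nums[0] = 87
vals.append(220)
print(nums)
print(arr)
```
[87, 3, 7, 220]
[87, 3, 7, 220]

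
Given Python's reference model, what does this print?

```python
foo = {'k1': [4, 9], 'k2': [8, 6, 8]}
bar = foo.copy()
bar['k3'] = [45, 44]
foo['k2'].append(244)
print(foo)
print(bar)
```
{'k1': [4, 9], 'k2': [8, 6, 8, 244]}
{'k1': [4, 9], 'k2': [8, 6, 8, 244], 'k3': [45, 44]}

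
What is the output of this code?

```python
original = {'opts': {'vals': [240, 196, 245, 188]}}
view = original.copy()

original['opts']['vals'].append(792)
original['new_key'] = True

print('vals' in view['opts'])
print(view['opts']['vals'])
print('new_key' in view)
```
True
[240, 196, 245, 188, 792]
False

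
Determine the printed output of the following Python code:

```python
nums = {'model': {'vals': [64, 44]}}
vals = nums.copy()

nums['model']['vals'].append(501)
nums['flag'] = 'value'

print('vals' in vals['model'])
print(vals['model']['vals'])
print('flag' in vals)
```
True
[64, 44, 501]
False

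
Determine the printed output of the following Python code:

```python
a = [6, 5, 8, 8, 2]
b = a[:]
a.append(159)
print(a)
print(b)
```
[6, 5, 8, 8, 2, 159]
[6, 5, 8, 8, 2]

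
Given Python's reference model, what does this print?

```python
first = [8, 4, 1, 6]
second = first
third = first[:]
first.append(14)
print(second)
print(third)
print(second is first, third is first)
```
[8, 4, 1, 6, 14]
[8, 4, 1, 6]
True False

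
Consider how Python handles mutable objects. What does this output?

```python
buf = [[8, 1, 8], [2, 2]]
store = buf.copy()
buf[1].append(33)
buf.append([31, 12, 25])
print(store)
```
[[8, 1, 8], [2, 2, 33]]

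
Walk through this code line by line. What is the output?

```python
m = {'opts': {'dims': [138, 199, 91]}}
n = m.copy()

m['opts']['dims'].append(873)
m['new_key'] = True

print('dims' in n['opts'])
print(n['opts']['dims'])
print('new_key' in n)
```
True
[138, 199, 91, 873]
False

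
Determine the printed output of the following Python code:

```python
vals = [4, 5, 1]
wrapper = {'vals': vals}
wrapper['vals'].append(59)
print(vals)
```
[4, 5, 1, 59]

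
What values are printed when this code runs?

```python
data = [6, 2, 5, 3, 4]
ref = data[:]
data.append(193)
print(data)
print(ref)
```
[6, 2, 5, 3, 4, 193]
[6, 2, 5, 3, 4]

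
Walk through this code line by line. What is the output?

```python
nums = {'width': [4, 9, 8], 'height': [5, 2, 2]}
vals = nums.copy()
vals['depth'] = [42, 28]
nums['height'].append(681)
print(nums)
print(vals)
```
{'width': [4, 9, 8], 'height': [5, 2, 2, 681]}
{'width': [4, 9, 8], 'height': [5, 2, 2, 681], 'depth': [42, 28]}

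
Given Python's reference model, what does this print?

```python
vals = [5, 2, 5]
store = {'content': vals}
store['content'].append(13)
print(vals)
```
[5, 2, 5, 13]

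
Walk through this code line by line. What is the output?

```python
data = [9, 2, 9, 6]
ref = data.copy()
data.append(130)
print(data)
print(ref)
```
[9, 2, 9, 6, 130]
[9, 2, 9, 6]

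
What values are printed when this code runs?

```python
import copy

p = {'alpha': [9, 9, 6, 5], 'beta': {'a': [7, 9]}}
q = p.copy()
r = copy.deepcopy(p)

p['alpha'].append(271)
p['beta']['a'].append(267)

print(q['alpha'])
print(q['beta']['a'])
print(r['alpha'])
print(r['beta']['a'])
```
[9, 9, 6, 5, 271]
[7, 9, 267]
[9, 9, 6, 5]
[7, 9]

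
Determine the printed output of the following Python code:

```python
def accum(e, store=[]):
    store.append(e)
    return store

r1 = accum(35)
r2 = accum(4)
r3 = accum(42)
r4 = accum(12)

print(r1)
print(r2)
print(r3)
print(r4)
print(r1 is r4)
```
[35, 4, 42, 12]
[35, 4, 42, 12]
[35, 4, 42, 12]
[35, 4, 42, 12]
True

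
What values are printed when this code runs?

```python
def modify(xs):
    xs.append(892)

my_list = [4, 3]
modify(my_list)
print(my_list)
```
[4, 3, 892]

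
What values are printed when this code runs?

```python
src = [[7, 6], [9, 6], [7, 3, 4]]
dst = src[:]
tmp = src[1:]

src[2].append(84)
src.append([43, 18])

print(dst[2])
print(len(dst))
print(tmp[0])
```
[7, 3, 4, 84]
3
[9, 6]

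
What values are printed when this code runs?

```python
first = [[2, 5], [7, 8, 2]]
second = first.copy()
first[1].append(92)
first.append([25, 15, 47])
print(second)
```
[[2, 5], [7, 8, 2, 92]]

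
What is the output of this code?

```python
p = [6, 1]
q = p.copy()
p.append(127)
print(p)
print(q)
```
[6, 1, 127]
[6, 1]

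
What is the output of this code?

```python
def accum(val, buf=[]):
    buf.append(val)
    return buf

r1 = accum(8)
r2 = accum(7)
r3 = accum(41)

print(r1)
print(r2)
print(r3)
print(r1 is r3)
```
[8, 7, 41]
[8, 7, 41]
[8, 7, 41]
True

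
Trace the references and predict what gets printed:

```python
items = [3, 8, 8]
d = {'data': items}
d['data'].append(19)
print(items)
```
[3, 8, 8, 19]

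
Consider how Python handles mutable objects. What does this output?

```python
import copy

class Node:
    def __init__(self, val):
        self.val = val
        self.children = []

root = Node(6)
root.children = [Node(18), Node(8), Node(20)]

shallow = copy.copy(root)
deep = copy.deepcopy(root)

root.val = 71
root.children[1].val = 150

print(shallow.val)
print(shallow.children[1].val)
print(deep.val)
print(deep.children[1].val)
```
6
150
6
8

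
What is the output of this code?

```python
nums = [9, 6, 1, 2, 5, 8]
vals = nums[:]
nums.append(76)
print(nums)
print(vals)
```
[9, 6, 1, 2, 5, 8, 76]
[9, 6, 1, 2, 5, 8]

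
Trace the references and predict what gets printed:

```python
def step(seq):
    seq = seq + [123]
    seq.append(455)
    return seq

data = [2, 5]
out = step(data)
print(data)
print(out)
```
[2, 5]
[2, 5, 123, 455]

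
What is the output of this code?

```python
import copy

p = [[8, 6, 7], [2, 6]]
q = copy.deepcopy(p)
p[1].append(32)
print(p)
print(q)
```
[[8, 6, 7], [2, 6, 32]]
[[8, 6, 7], [2, 6]]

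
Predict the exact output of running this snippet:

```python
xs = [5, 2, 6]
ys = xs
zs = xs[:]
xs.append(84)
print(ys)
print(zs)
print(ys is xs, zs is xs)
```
[5, 2, 6, 84]
[5, 2, 6]
True False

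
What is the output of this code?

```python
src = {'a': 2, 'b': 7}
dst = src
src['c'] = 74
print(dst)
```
{'a': 2, 'b': 7, 'c': 74}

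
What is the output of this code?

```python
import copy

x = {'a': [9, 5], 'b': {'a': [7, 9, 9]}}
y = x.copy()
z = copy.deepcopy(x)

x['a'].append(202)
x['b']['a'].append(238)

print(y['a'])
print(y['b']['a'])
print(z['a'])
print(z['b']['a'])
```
[9, 5, 202]
[7, 9, 9, 238]
[9, 5]
[7, 9, 9]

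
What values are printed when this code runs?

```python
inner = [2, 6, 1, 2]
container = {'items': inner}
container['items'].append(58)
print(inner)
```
[2, 6, 1, 2, 58]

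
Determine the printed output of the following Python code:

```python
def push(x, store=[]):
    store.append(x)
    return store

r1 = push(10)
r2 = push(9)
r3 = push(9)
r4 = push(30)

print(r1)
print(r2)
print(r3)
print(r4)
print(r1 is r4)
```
[10, 9, 9, 30]
[10, 9, 9, 30]
[10, 9, 9, 30]
[10, 9, 9, 30]
True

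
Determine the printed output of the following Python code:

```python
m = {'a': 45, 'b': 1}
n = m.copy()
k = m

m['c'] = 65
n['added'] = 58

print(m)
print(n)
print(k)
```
{'a': 45, 'b': 1, 'c': 65}
{'a': 45, 'b': 1, 'added': 58}
{'a': 45, 'b': 1, 'c': 65}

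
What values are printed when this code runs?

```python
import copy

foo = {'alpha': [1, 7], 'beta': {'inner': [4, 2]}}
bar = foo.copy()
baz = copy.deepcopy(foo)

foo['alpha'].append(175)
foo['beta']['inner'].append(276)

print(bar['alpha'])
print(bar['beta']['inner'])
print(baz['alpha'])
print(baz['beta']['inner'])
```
[1, 7, 175]
[4, 2, 276]
[1, 7]
[4, 2]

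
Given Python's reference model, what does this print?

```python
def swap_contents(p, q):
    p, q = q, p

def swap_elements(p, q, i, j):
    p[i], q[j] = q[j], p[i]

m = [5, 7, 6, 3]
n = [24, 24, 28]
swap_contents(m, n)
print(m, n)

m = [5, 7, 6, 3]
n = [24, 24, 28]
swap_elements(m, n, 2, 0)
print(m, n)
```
[5, 7, 6, 3] [24, 24, 28]
[5, 7, 24, 3] [6, 24, 28]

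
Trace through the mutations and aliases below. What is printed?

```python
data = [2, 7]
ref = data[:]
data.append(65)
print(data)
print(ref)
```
[2, 7, 65]
[2, 7]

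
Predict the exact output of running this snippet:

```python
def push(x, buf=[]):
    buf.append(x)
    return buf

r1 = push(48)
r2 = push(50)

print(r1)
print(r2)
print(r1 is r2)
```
[48, 50]
[48, 50]
True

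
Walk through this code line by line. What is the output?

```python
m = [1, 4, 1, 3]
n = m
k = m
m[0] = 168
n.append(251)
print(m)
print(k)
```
[168, 4, 1, 3, 251]
[168, 4, 1, 3, 251]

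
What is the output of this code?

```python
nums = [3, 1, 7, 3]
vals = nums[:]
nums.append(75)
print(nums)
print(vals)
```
[3, 1, 7, 3, 75]
[3, 1, 7, 3]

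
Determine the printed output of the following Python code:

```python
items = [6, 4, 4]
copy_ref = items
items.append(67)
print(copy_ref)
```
[6, 4, 4, 67]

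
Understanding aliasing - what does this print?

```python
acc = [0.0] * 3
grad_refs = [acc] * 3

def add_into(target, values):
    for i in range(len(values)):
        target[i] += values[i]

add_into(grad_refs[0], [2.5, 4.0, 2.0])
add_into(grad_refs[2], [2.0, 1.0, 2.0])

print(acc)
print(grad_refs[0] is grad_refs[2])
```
[4.5, 5.0, 4.0]
True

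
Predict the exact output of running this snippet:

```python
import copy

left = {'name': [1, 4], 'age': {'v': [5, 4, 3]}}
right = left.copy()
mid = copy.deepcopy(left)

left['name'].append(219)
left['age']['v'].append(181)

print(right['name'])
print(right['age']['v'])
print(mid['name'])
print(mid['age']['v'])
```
[1, 4, 219]
[5, 4, 3, 181]
[1, 4]
[5, 4, 3]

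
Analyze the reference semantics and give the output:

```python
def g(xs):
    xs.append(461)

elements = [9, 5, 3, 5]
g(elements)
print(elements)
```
[9, 5, 3, 5, 461]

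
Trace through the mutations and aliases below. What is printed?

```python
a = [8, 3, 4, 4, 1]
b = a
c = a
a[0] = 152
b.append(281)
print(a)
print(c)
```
[152, 3, 4, 4, 1, 281]
[152, 3, 4, 4, 1, 281]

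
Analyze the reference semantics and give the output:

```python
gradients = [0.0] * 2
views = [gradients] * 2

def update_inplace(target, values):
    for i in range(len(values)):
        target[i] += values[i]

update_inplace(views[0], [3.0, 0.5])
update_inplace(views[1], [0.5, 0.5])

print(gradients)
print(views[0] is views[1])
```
[3.5, 1.0]
True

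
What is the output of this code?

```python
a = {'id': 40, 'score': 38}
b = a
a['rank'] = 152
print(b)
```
{'id': 40, 'score': 38, 'rank': 152}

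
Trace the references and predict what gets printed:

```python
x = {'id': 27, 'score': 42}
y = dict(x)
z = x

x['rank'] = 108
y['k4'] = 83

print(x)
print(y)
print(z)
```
{'id': 27, 'score': 42, 'rank': 108}
{'id': 27, 'score': 42, 'k4': 83}
{'id': 27, 'score': 42, 'rank': 108}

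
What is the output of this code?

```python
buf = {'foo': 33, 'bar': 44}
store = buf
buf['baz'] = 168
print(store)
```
{'foo': 33, 'bar': 44, 'baz': 168}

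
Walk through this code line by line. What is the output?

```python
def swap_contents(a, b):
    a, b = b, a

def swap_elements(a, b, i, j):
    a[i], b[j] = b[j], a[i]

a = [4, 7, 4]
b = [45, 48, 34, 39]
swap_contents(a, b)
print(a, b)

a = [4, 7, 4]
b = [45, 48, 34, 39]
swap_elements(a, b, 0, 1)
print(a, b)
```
[4, 7, 4] [45, 48, 34, 39]
[48, 7, 4] [45, 4, 34, 39]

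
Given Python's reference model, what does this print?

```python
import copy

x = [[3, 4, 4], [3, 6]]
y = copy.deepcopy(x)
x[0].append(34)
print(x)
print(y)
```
[[3, 4, 4, 34], [3, 6]]
[[3, 4, 4], [3, 6]]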